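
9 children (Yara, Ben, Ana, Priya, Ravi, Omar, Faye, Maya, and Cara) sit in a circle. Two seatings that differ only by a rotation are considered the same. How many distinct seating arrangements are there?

Around a circle, 9 distinct people have 9!/9 = (8)! = 40320 rotationally distinct seatings.

40320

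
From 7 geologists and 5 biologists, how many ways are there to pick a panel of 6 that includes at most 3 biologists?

Split by how many biologists are chosen (0 through 3).
Sum: C(5,0)·C(7,6) + C(5,1)·C(7,5) + C(5,2)·C(7,4) + C(5,3)·C(7,3) = 7 + 105 + 350 + 350 = 812.

812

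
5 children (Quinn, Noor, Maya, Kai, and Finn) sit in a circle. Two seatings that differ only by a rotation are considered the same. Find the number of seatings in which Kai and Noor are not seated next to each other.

All circular seatings of 5 people number (4)! = 24.
Seatings with Kai beside Noor: treat them as a block with 2 internal orders, giving 2 × (3)! = 12.
Subtracting, 24 − 12 = 12.

12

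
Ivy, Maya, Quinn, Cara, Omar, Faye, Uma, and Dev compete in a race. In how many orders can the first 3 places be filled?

This is an ordered selection of 3 from 8: P(8,3).
That gives 8 × 7 × 6 = 336.

336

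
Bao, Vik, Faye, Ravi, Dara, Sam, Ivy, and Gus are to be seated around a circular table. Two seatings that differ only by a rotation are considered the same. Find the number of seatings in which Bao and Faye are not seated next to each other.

3600

Without the restriction there are (7)! = 5040 seatings.
Seatings with Bao beside Faye: treat them as a block with 2 internal orders, giving 2 × (6)! = 1440.
Subtracting, 5040 − 1440 = 3600.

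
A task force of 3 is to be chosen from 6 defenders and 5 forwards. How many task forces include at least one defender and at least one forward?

135

Total 3-person selections from all 11: C(11,3) = 165.
Selections missing a whole group: no defenders → C(5,3) = 10; no forwards → C(6,3) = 20.
Both groups omitted at once is impossible, so 165 − 30 = 135.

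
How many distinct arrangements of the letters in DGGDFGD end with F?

20

With the last slot taken by F, it remains to arrange the other 6 letters (DGGDGD).
Those 6 letters have D appearing 3 times and G appearing 3 times, giving (6)!/(3!·3!) = 20.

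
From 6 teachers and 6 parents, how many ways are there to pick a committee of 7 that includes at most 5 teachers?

Split by how many teachers are chosen (0 through 5).
Sum: C(6,0)·C(6,7) + C(6,1)·C(6,6) + C(6,2)·C(6,5) + C(6,3)·C(6,4) + C(6,4)·C(6,3) + C(6,5)·C(6,2) = 0 + 6 + 90 + 300 + 300 + 90 = 786.

786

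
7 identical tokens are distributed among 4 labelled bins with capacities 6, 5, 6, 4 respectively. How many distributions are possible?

104

By stars and bars, unrestricted non-negative solutions to x_1+…+x_4 = 7 number C(7+3,3) = 120.
Subtract solutions that violate a single cap (substitute x_i' = x_i − (cap_i+1)): x_1 ≥ 7 gives C(3,3) = 1; x_2 ≥ 6 gives C(4,3) = 4; x_3 ≥ 7 gives C(3,3) = 1; x_4 ≥ 5 gives C(5,3) = 10. Together 16.
No two caps can be exceeded simultaneously, so the pair terms are all 0.
By inclusion–exclusion the count is 120 − 16 + 0 = 104.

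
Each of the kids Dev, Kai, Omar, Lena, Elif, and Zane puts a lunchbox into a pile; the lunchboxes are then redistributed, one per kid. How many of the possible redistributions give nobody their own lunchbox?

Count assignments avoiding every fixed point. For any j of the 6 kids fixed to their own lunchbox, the other 6−j can be arranged in (6−j)! ways.
By inclusion–exclusion this is Σ_{j=0}^{6} (−1)^j C(6,j)·(6−j)!.
Computing: 720 − 720 + 360 − 120 + 30 − 6 + 1 = 265.

265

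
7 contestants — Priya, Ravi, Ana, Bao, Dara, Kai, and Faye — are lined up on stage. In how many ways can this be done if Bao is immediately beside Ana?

Treat {Bao, Ana} as a single unit. There are 6 units to order, and the pair itself can be ordered 2 ways.
So the count is 2·(6)! = 1440.

1440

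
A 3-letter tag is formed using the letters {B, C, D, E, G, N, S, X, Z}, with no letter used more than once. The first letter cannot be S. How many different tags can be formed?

The first letter has 9−1 = 8 choices (anything except S).
The remaining 2 letters are filled from the other 8 symbols without repetition: 8 × 7 = 56.
Total: 8 × 56 = 448.

448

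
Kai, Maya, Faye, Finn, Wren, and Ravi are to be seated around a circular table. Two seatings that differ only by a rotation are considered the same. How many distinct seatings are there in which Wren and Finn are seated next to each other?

Treat {Wren, Finn} as one unit (2 internal orders) and seat the resulting 5 units around the table: (4)! circular arrangements.
So 2 × (4)! = 2 × 24 = 48.

48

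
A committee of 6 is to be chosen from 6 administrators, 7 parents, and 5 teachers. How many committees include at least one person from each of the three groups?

15470

Unrestricted: C(18,6) = 18564 ways to pick any 6 of the 18.
Selections missing a whole group: no administrators → C(12,6) = 924; no parents → C(11,6) = 462; no teachers → C(13,6) = 1716.
Add back selections omitting two groups (i.e. drawn from a single group): C(6,6) + C(7,6) + C(5,6) = 8.
By inclusion–exclusion: 18564 − 3102 + 8 = 15470.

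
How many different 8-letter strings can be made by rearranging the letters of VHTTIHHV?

1680

VHTTIHHV has 8 letters with H appearing 3 times, T appearing twice, and V appearing twice.
The number of distinct arrangements is 8!/(3!·2!·2!) = 40320/24 = 1680.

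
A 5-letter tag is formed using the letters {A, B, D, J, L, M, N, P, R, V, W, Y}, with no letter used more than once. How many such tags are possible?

95040

Choose and order 5 of the 12 symbols: the first letter has 12 options, the next 11, and so on down to 8.
That product is 12 × 11 × 10 × 9 × 8 = 95040.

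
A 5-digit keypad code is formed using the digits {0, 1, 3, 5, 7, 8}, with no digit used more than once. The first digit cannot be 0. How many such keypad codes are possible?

The first digit has 6−1 = 5 choices (anything except 0).
The remaining 4 digits are filled from the other 5 symbols without repetition: 5 × 4 × 3 × 2 = 120.
Total: 5 × 120 = 600.

600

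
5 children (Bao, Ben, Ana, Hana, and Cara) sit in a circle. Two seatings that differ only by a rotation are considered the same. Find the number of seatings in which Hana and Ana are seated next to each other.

Glue Hana and Ana into a block (2 internal orders). Seating 4 units around a circle gives (3)! arrangements.
So 2 × (3)! = 2 × 6 = 12.

12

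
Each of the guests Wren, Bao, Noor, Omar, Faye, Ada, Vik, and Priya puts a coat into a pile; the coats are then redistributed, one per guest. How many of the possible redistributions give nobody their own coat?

This is the derangement count D_8: permutations of 8 items with no fixed point.
By inclusion–exclusion this is Σ_{j=0}^{8} (−1)^j C(8,j)·(8−j)!.
Computing: 40320 − 40320 + 20160 − 6720 + 1680 − 336 + 56 − 8 + 1 = 14833.

14833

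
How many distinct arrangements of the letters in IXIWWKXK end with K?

With the last slot taken by K, it remains to arrange the other 7 letters (IXIWWXK).
Those 7 letters have I appearing twice, W appearing twice, and X appearing twice, giving (7)!/(2!·2!·2!) = 630.

630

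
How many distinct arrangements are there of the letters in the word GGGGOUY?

210

The 7 letters of GGGGOUY have repeats: G appearing 4 times.
Dividing 7! = 5040 by 4! = 24 for the repeated letters gives 210.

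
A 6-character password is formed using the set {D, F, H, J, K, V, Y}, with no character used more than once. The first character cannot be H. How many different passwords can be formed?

The first character has 7−1 = 6 choices (anything except H).
The remaining 5 characters are filled from the other 6 symbols without repetition: 6 × 5 × 4 × 3 × 2 = 720.
Total: 6 × 720 = 4320.

4320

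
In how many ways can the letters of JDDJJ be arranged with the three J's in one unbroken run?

3

Treat the 3 copies of J as a single block. The multiset to arrange is then {JJJ, D, D}, 3 items in all.
That gives (3)!/(2!) = 3 arrangements.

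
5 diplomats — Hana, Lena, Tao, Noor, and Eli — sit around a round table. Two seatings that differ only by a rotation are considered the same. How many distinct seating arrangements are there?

Seat Hana anywhere (absorbing the rotational symmetry), then permute the other 4: (4)! = 24.

24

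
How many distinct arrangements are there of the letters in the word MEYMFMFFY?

5040

MEYMFMFFY has 9 letters with F appearing 3 times, M appearing 3 times, and Y appearing twice.
So there are 9! / (3!·3!·2!) = 5040 distinguishable arrangements.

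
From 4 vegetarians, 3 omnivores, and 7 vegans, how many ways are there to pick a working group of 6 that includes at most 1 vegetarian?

Split by how many vegetarians are chosen (0 through 1).
Sum: C(4,0)·C(10,6) + C(4,1)·C(10,5) = 210 + 1008 = 1218.

1218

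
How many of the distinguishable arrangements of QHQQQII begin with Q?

With the first slot taken by Q, it remains to arrange the other 6 letters (HQQQII).
Those 6 letters have I appearing twice and Q appearing 3 times, giving (6)!/(3!·2!) = 60.

60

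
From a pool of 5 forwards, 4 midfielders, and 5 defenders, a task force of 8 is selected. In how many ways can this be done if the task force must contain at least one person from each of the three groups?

2940

Total 8-person selections from all 14: C(14,8) = 3003.
Subtract selections that omit an entire group: no forwards → C(9,8) = 9; no midfielders → C(10,8) = 45; no defenders → C(9,8) = 9.
Add back selections omitting two groups (i.e. drawn from a single group): C(5,8) + C(4,8) + C(5,8) = 0.
By inclusion–exclusion: 3003 − 63 + 0 = 2940.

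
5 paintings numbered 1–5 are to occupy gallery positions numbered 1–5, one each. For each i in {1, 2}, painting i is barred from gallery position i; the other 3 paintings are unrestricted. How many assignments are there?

Let Aᵢ (for i ∈ {1, 2}) be the placements that put painting i in its forbidden gallery position. Any j of these fix j positions, leaving (5−j)! ways to fill the rest, and there are C(2,j) ways to pick which j.
By inclusion–exclusion, the number of valid placements is Σ_{j=0}^{2} (−1)^j C(2,j)·(5−j)!.
Computing: 120 − 48 + 6 = 78.

78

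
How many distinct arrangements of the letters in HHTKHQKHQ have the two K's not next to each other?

There are 9!/(4!·2!·2!) = 3780 arrangements of HHTKHQKHQ in total.
If the two K's are adjacent, glue them into one block, leaving 8 items to arrange: (8)!/(4!·2!) = 840 ways.
Subtracting, 3780 − 840 = 2940 arrangements keep the K's apart.

2940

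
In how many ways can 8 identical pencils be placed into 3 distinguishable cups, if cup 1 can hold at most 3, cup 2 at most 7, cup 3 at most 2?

11

Without the upper bounds there are C(10,2) = 45 ways to split 8 among 3 cups.
Subtract solutions that violate a single cap (substitute x_i' = x_i − (cap_i+1)): x_1 ≥ 4 gives C(6,2) = 15; x_2 ≥ 8 gives C(2,2) = 1; x_3 ≥ 3 gives C(7,2) = 21. Together 37.
Add back pairs where two caps are both exceeded: 0 + 3 + 0 = 3.
By inclusion–exclusion the count is 45 − 37 + 3 = 11.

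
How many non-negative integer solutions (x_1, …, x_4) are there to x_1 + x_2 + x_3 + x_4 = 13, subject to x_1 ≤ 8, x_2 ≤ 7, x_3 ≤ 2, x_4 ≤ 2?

45

Without the upper bounds there are C(16,3) = 560 ways to split 13 among 4 variables.
Subtract solutions that violate a single cap (substitute x_i' = x_i − (cap_i+1)): x_1 ≥ 9 gives C(7,3) = 35; x_2 ≥ 8 gives C(8,3) = 56; x_3 ≥ 3 gives C(13,3) = 286; x_4 ≥ 3 gives C(13,3) = 286. Together 663.
Add back pairs where two caps are both exceeded: 0 + 4 + 4 + 10 + 10 + 120 = 148.
By inclusion–exclusion the count is 560 − 663 + 148 = 45.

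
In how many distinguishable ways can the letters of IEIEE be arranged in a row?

10

IEIEE has 5 letters with E appearing 3 times and I appearing twice.
So there are 5! / (3!·2!) = 10 distinguishable arrangements.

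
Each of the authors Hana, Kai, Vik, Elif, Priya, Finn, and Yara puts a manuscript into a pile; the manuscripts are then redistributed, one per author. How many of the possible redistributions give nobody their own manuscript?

Count assignments avoiding every fixed point. For any j of the 7 authors fixed to their own manuscript, the other 7−j can be arranged in (7−j)! ways.
By inclusion–exclusion this is Σ_{j=0}^{7} (−1)^j C(7,j)·(7−j)!.
Computing: 5040 − 5040 + 2520 − 840 + 210 − 42 + 7 − 1 = 1854.

1854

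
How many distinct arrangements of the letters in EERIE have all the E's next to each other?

6

Treat the 3 copies of E as a single block. The multiset to arrange is then {EEE, I, R}, 3 items in all.
All 3 items are distinct, so there are (3)! = 6 arrangements.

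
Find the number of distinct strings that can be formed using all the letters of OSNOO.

Letter multiplicities in OSNOO: N×1, O×3, S×1.
The number of distinct arrangements is 5!/(3!) = 120/6 = 20.

20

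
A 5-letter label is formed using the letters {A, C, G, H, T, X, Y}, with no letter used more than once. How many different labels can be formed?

This is a permutation of 5 out of 7: P(7,5) = 7!/2!.
That product is 7 × 6 × 5 × 4 × 3 = 2520.

2520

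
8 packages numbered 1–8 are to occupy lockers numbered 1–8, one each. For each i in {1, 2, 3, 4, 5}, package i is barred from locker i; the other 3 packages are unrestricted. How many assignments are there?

Let Aᵢ (for 1 ≤ i ≤ 5) be the placements that put package i in its forbidden locker. Any j of these fix j positions, leaving (8−j)! ways to fill the rest, and there are C(5,j) ways to pick which j.
By inclusion–exclusion, the number of valid placements is Σ_{j=0}^{5} (−1)^j C(5,j)·(8−j)!.
Computing: 40320 − 25200 + 7200 − 1200 + 120 − 6 = 21234.

21234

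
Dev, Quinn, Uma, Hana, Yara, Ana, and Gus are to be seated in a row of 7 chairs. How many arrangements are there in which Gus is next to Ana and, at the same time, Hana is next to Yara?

Treat {Gus,Ana} as one block (2 orders) and {Hana,Yara} as another (2 orders).
That leaves 5 units to arrange: 2 × 2 × 5! = 4 × 120 = 480.

480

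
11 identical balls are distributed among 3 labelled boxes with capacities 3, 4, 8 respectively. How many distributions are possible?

Without the upper bounds there are C(13,2) = 78 ways to split 11 among 3 boxes.
Subtract solutions that violate a single cap (substitute x_i' = x_i − (cap_i+1)): x_1 ≥ 4 gives C(9,2) = 36; x_2 ≥ 5 gives C(8,2) = 28; x_3 ≥ 9 gives C(4,2) = 6. Together 70.
Add back pairs where two caps are both exceeded: 6 + 0 + 0 = 6.
By inclusion–exclusion the count is 78 − 70 + 6 = 14.

14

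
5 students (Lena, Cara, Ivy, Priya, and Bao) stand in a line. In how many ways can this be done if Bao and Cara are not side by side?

Of the 5! = 120 arrangements, those with Bao and Cara adjacent number 2 × 4! = 48 (treat the pair as a block with 2 internal orders).
So 120 − 48 = 72 arrangements keep them apart.

72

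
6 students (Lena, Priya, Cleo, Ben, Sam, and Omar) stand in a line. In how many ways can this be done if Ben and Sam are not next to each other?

480

There are 6! = 720 arrangements in all. If Ben and Sam are adjacent, merging them into one block gives 2·(5)! = 240 arrangements.
So 720 − 240 = 480 arrangements keep them apart.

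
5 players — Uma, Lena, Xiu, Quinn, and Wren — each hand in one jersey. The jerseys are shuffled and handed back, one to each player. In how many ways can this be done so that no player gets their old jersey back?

This is the derangement count D_5: permutations of 5 items with no fixed point.
By inclusion–exclusion this is Σ_{j=0}^{5} (−1)^j C(5,j)·(5−j)!.
Computing: 120 − 120 + 60 − 20 + 5 − 1 = 44.

44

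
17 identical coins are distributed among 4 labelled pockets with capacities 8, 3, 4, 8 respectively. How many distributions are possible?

70

Ignoring the caps, the number of non-negative solutions to x_1+…+x_4 = 17 is C(20,3) = 1140.
Subtract solutions that violate a single cap (substitute x_i' = x_i − (cap_i+1)): x_1 ≥ 9 gives C(11,3) = 165; x_2 ≥ 4 gives C(16,3) = 560; x_3 ≥ 5 gives C(15,3) = 455; x_4 ≥ 9 gives C(11,3) = 165. Together 1345.
Add back pairs where two caps are both exceeded: 35 + 20 + 0 + 165 + 35 + 20 = 275.
By inclusion–exclusion the count is 1140 − 1345 + 275 = 70.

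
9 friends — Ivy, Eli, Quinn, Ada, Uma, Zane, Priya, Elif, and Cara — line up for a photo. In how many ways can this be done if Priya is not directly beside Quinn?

282240

There are 9! = 362880 arrangements in all. If Priya and Quinn are adjacent, merging them into one block gives 2·(8)! = 80640 arrangements.
So 362880 − 80640 = 282240 arrangements keep them apart.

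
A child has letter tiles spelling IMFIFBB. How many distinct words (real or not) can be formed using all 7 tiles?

Letter multiplicities in IMFIFBB: B×2, F×2, I×2, M×1.
Dividing 7! = 5040 by 2!·2!·2! = 8 for the repeated letters gives 630.

630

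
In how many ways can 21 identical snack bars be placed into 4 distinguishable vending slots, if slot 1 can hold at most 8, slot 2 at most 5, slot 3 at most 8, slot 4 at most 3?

20

By stars and bars, unrestricted non-negative solutions to x_1+…+x_4 = 21 number C(21+3,3) = 2024.
Subtract solutions that violate a single cap (substitute x_i' = x_i − (cap_i+1)): x_1 ≥ 9 gives C(15,3) = 455; x_2 ≥ 6 gives C(18,3) = 816; x_3 ≥ 9 gives C(15,3) = 455; x_4 ≥ 4 gives C(20,3) = 1140. Together 2866.
Add back pairs where two caps are both exceeded: 84 + 20 + 165 + 84 + 364 + 165 = 882.
Subtract triples: 0 + 10 + 0 + 10 = 20.
By inclusion–exclusion the count is 2024 − 2866 + 882 − 20 = 20.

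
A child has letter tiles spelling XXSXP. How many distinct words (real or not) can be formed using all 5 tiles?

XXSXP has 5 letters with X appearing 3 times.
Dividing 5! = 120 by 3! = 6 for the repeated letters gives 20.

20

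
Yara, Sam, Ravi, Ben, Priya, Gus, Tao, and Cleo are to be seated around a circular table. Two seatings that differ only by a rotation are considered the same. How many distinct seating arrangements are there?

Around a circle, 8 distinct people have 8!/8 = (7)! = 5040 rotationally distinct seatings.

5040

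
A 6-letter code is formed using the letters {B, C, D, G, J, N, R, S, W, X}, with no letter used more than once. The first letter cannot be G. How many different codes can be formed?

The first letter has 10−1 = 9 choices (anything except G).
The remaining 5 letters are filled from the other 9 symbols without repetition: 9 × 8 × 7 × 6 × 5 = 15120.
Total: 9 × 15120 = 136080.

136080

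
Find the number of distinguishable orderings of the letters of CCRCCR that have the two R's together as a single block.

5

Treat the 2 copies of R as a single block. The multiset to arrange is then {RR, C, C, C, C}, 5 items in all.
That gives (5)!/(4!) = 5 arrangements.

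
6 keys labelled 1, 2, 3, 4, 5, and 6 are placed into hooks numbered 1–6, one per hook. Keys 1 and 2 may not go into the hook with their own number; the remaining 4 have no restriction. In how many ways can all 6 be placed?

Let Aᵢ (for i ∈ {1, 2}) be the placements that put key i in its forbidden hook. Any j of these fix j positions, leaving (6−j)! ways to fill the rest, and there are C(2,j) ways to pick which j.
By inclusion–exclusion, the number of valid placements is Σ_{j=0}^{2} (−1)^j C(2,j)·(6−j)!.
Computing: 720 − 240 + 24 = 504.

504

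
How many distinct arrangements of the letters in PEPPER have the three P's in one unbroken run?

Treat the 3 copies of P as a single block. The multiset to arrange is then {PPP, E, E, R}, 4 items in all.
That gives (4)!/(2!) = 12 arrangements.

12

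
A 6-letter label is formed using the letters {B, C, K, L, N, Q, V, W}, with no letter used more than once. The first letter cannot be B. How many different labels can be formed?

17640

The first letter has 8−1 = 7 choices (anything except B).
The remaining 5 letters are filled from the other 7 symbols without repetition: 7 × 6 × 5 × 4 × 3 = 2520.
Total: 7 × 2520 = 17640.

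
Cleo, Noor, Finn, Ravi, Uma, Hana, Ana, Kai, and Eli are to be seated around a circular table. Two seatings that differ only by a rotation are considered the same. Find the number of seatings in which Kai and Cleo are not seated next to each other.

30240

Without the restriction there are (8)! = 40320 seatings.
Those with Kai next to Cleo: fuse the pair into one unit and seat 8 units around a circle — 2·(7)! = 10080.
Subtracting, 40320 − 10080 = 30240.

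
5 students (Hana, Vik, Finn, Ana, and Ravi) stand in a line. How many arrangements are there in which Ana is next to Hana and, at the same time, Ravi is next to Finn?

Treat {Ana,Hana} as one block (2 orders) and {Ravi,Finn} as another (2 orders).
That leaves 3 units to arrange: 2 × 2 × 3! = 4 × 6 = 24.

24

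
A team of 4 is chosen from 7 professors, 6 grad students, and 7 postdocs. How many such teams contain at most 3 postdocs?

Split by how many postdocs are chosen (0 through 3).
Sum: C(7,0)·C(13,4) + C(7,1)·C(13,3) + C(7,2)·C(13,2) + C(7,3)·C(13,1) = 715 + 2002 + 1638 + 455 = 4810.

4810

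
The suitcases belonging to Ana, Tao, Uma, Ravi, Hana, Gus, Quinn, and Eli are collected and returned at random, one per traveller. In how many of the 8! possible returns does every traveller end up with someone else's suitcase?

14833

Let Aᵢ be the assignments in which traveller i gets their own suitcase. We want the size of the complement of A₁∪…∪A_8.
By inclusion–exclusion this is Σ_{j=0}^{8} (−1)^j C(8,j)·(8−j)!.
Computing: 40320 − 40320 + 20160 − 6720 + 1680 − 336 + 56 − 8 + 1 = 14833.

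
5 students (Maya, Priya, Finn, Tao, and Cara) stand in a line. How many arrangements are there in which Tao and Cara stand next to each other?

48

Place the 3 others and the Tao-Cara pair as 4 objects in a line; the pair has 2 internal arrangements.
That gives 2 × 4! = 2 × 24 = 48.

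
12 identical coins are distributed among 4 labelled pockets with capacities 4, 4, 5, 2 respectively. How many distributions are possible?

Without the upper bounds there are C(15,3) = 455 ways to split 12 among 4 pockets.
Subtract solutions that violate a single cap (substitute x_i' = x_i − (cap_i+1)): x_1 ≥ 5 gives C(10,3) = 120; x_2 ≥ 5 gives C(10,3) = 120; x_3 ≥ 6 gives C(9,3) = 84; x_4 ≥ 3 gives C(12,3) = 220. Together 544.
Add back pairs where two caps are both exceeded: 10 + 4 + 35 + 4 + 35 + 20 = 108.
By inclusion–exclusion the count is 455 − 544 + 108 = 19.

19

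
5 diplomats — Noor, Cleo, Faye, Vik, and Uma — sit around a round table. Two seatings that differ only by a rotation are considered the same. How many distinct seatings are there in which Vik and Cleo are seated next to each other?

Glue Vik and Cleo into a block (2 internal orders). Seating 4 units around a circle gives (3)! arrangements.
So 2 × (3)! = 2 × 6 = 12.

12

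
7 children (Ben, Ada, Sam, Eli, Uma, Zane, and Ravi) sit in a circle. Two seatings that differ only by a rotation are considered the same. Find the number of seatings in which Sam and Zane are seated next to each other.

240

Glue Sam and Zane into a block (2 internal orders). Seating 6 units around a circle gives (5)! arrangements.
So 2 × (5)! = 2 × 120 = 240.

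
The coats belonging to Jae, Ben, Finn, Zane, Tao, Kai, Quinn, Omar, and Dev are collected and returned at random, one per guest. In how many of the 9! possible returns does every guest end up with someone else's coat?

133496

Count assignments avoiding every fixed point. For any j of the 9 guests fixed to their own coat, the other 9−j can be arranged in (9−j)! ways.
By inclusion–exclusion this is Σ_{j=0}^{9} (−1)^j C(9,j)·(9−j)!.
Computing: 362880 − 362880 + 181440 − 60480 + 15120 − 3024 + 504 − 72 + 9 − 1 = 133496.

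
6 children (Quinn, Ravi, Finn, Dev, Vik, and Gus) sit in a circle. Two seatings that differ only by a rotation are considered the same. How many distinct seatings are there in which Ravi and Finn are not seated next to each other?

Without the restriction there are (5)! = 120 seatings.
Those with Ravi next to Finn: fuse the pair into one unit and seat 5 units around a circle — 2·(4)! = 48.
Subtracting, 120 − 48 = 72.

72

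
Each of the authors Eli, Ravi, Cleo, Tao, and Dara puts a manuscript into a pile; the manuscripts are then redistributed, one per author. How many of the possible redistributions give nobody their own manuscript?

This is the derangement count D_5: permutations of 5 items with no fixed point.
By inclusion–exclusion this is Σ_{j=0}^{5} (−1)^j C(5,j)·(5−j)!.
Computing: 120 − 120 + 60 − 20 + 5 − 1 = 44.

44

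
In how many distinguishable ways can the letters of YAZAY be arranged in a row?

30

Letter multiplicities in YAZAY: A×2, Y×2, Z×1.
Dividing 5! = 120 by 2!·2! = 4 for the repeated letters gives 30.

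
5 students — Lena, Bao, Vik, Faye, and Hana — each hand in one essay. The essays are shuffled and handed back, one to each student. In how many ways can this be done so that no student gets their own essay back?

44

Let Aᵢ be the assignments in which student i gets their own essay. We want the size of the complement of A₁∪…∪A_5.
By inclusion–exclusion this is Σ_{j=0}^{5} (−1)^j C(5,j)·(5−j)!.
Computing: 120 − 120 + 60 − 20 + 5 − 1 = 44.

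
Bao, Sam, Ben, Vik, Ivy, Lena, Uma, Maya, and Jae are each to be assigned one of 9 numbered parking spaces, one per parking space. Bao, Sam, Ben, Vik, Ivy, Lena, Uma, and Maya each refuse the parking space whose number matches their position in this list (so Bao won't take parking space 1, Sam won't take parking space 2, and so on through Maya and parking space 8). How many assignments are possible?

Let Aᵢ (for 1 ≤ i ≤ 8) be the placements that put person i in their forbidden parking space. Any j of these fix j positions, leaving (9−j)! ways to fill the rest, and there are C(8,j) ways to pick which j.
By inclusion–exclusion, the number of valid placements is Σ_{j=0}^{8} (−1)^j C(8,j)·(9−j)!.
Computing: 362880 − 322560 + 141120 − 40320 + 8400 − 1344 + 168 − 16 + 1 = 148329.

148329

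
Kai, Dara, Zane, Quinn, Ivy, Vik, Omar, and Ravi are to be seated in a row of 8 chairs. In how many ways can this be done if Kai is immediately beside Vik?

Glue Kai and Vik into one block (2 internal orders), leaving 7 units to arrange in a row.
So the count is 2·(7)! = 10080.

10080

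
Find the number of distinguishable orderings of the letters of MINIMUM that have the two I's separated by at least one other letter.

300

Total arrangements of MINIMUM: 7!/(3!·2!) = 420.
Arrangements with the I's together: treat II as one letter, giving (6)!/(3!) = 120.
Subtracting, 420 − 120 = 300 arrangements keep the I's apart.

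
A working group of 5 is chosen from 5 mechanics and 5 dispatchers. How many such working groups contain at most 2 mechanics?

Split by how many mechanics are chosen (0 through 2).
Sum: C(5,0)·C(5,5) + C(5,1)·C(5,4) + C(5,2)·C(5,3) = 1 + 25 + 100 = 126.

126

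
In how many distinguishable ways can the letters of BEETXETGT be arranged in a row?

Letter multiplicities in BEETXETGT: B×1, E×3, G×1, T×3, X×1.
Dividing 9! = 362880 by 3!·3! = 36 for the repeated letters gives 10080.

10080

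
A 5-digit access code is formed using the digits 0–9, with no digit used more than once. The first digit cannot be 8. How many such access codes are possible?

The first digit has 10−1 = 9 choices (anything except 8).
The remaining 4 digits are filled from the other 9 symbols without repetition: 9 × 8 × 7 × 6 = 3024.
Total: 9 × 3024 = 27216.

27216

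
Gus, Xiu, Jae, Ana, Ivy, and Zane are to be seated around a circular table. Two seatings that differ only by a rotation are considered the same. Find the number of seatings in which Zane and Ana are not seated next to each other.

Without the restriction there are (5)! = 120 seatings.
Seatings with Zane beside Ana: treat them as a block with 2 internal orders, giving 2 × (4)! = 48.
Subtracting, 120 − 48 = 72.

72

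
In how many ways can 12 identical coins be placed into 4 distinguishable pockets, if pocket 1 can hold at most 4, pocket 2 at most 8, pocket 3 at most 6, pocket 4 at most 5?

180

Without the upper bounds there are C(15,3) = 455 ways to split 12 among 4 pockets.
Subtract solutions that violate a single cap (substitute x_i' = x_i − (cap_i+1)): x_1 ≥ 5 gives C(10,3) = 120; x_2 ≥ 9 gives C(6,3) = 20; x_3 ≥ 7 gives C(8,3) = 56; x_4 ≥ 6 gives C(9,3) = 84. Together 280.
Add back pairs where two caps are both exceeded: 0 + 1 + 4 + 0 + 0 + 0 = 5.
By inclusion–exclusion the count is 455 − 280 + 5 = 180.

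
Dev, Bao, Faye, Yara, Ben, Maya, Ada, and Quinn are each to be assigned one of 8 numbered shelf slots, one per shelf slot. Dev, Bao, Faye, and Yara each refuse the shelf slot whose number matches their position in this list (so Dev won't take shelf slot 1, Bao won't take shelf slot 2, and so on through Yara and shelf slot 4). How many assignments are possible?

Let Aᵢ (for 1 ≤ i ≤ 4) be the placements that put person i in their forbidden shelf slot. Any j of these fix j positions, leaving (8−j)! ways to fill the rest, and there are C(4,j) ways to pick which j.
By inclusion–exclusion, the number of valid placements is Σ_{j=0}^{4} (−1)^j C(4,j)·(8−j)!.
Computing: 40320 − 20160 + 4320 − 480 + 24 = 24024.

24024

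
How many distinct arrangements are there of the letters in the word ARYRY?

ARYRY has 5 letters with R appearing twice and Y appearing twice.
The number of distinct arrangements is 5!/(2!·2!) = 120/4 = 30.

30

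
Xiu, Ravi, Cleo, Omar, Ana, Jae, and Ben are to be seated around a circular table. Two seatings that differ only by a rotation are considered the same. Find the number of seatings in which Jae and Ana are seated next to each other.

240

Glue Jae and Ana into a block (2 internal orders). Seating 6 units around a circle gives (5)! arrangements.
So 2 × (5)! = 2 × 120 = 240.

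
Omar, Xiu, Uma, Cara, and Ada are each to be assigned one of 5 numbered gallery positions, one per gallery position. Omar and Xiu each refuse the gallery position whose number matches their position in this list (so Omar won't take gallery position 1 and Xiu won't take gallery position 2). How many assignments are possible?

Let Aᵢ (for i ∈ {1, 2}) be the placements that put person i in their forbidden gallery position. Any j of these fix j positions, leaving (5−j)! ways to fill the rest, and there are C(2,j) ways to pick which j.
By inclusion–exclusion, the number of valid placements is Σ_{j=0}^{2} (−1)^j C(2,j)·(5−j)!.
Computing: 120 − 48 + 6 = 78.

78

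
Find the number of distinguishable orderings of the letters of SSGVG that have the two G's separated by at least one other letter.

18

There are 5!/(2!·2!) = 30 arrangements of SSGVG in total.
Arrangements with the G's together: treat GG as one letter, giving (4)!/(2!) = 12.
Subtracting, 30 − 12 = 18 arrangements keep the G's apart.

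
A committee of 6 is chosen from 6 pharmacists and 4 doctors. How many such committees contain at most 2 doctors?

Split by how many doctors are chosen (0 through 2).
Sum: C(4,0)·C(6,6) + C(4,1)·C(6,5) + C(4,2)·C(6,4) = 1 + 24 + 90 = 115.

115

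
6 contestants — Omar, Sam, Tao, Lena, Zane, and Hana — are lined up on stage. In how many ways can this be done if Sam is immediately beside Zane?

240

Treat {Sam, Zane} as a single unit. There are 5 units to order, and the pair itself can be ordered 2 ways.
That gives 2 × 5! = 2 × 120 = 240.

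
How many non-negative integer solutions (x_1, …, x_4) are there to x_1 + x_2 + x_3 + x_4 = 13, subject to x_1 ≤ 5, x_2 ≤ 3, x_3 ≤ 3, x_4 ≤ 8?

63

Without the upper bounds there are C(16,3) = 560 ways to split 13 among 4 variables.
Subtract solutions that violate a single cap (substitute x_i' = x_i − (cap_i+1)): x_1 ≥ 6 gives C(10,3) = 120; x_2 ≥ 4 gives C(12,3) = 220; x_3 ≥ 4 gives C(12,3) = 220; x_4 ≥ 9 gives C(7,3) = 35. Together 595.
Add back pairs where two caps are both exceeded: 20 + 20 + 0 + 56 + 1 + 1 = 98.
By inclusion–exclusion the count is 560 − 595 + 98 = 63.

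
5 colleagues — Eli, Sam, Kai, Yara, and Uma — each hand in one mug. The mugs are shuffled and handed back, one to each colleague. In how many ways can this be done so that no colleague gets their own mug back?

Let Aᵢ be the assignments in which colleague i gets their own mug. We want the size of the complement of A₁∪…∪A_5.
By inclusion–exclusion this is Σ_{j=0}^{5} (−1)^j C(5,j)·(5−j)!.
Computing: 120 − 120 + 60 − 20 + 5 − 1 = 44.

44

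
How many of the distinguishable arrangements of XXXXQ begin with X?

Fix X in the first position and arrange the remaining 4 letters.
Those 4 letters have X appearing 3 times, giving (4)!/(3!) = 4.

4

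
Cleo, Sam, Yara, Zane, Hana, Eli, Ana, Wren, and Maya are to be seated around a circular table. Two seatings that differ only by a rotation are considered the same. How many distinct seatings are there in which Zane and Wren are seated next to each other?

10080

Treat {Zane, Wren} as one unit (2 internal orders) and seat the resulting 8 units around the table: (7)! circular arrangements.
So 2 × (7)! = 2 × 5040 = 10080.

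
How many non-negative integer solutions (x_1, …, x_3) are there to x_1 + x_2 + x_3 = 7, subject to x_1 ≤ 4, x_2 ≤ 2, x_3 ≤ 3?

6

Ignoring the caps, the number of non-negative solutions to x_1+…+x_3 = 7 is C(9,2) = 36.
Subtract solutions that violate a single cap (substitute x_i' = x_i − (cap_i+1)): x_1 ≥ 5 gives C(4,2) = 6; x_2 ≥ 3 gives C(6,2) = 15; x_3 ≥ 4 gives C(5,2) = 10. Together 31.
Add back pairs where two caps are both exceeded: 0 + 0 + 1 = 1.
By inclusion–exclusion the count is 36 − 31 + 1 = 6.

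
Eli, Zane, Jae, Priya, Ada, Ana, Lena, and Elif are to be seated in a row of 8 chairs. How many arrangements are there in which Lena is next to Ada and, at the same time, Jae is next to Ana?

2880

Treat {Lena,Ada} as one block (2 orders) and {Jae,Ana} as another (2 orders).
That leaves 6 units to arrange: 2 × 2 × 6! = 4 × 720 = 2880.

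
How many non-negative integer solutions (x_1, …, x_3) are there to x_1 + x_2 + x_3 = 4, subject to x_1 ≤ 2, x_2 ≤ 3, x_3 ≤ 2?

8

Without the upper bounds there are C(6,2) = 15 ways to split 4 among 3 variables.
Subtract solutions that violate a single cap (substitute x_i' = x_i − (cap_i+1)): x_1 ≥ 3 gives C(3,2) = 3; x_2 ≥ 4 gives C(2,2) = 1; x_3 ≥ 3 gives C(3,2) = 3. Together 7.
No two caps can be exceeded simultaneously, so the pair terms are all 0.
By inclusion–exclusion the count is 15 − 7 + 0 = 8.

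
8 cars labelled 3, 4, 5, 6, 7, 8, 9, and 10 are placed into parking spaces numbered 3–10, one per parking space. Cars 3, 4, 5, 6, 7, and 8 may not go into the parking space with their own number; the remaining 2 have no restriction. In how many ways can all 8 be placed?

Let Aᵢ (for 3 ≤ i ≤ 8) be the placements that put car i in its forbidden parking space. Any j of these fix j positions, leaving (8−j)! ways to fill the rest, and there are C(6,j) ways to pick which j.
By inclusion–exclusion, the number of valid placements is Σ_{j=0}^{6} (−1)^j C(6,j)·(8−j)!.
Computing: 40320 − 30240 + 10800 − 2400 + 360 − 36 + 2 = 18806.

18806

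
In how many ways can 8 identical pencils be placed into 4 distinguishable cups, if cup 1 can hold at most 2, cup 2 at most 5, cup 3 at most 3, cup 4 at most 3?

38

Ignoring the caps, the number of non-negative solutions to x_1+…+x_4 = 8 is C(11,3) = 165.
Subtract solutions that violate a single cap (substitute x_i' = x_i − (cap_i+1)): x_1 ≥ 3 gives C(8,3) = 56; x_2 ≥ 6 gives C(5,3) = 10; x_3 ≥ 4 gives C(7,3) = 35; x_4 ≥ 4 gives C(7,3) = 35. Together 136.
Add back pairs where two caps are both exceeded: 0 + 4 + 4 + 0 + 0 + 1 = 9.
By inclusion–exclusion the count is 165 − 136 + 9 = 38.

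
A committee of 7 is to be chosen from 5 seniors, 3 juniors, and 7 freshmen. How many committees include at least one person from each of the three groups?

5516

Total 7-person selections from all 15: C(15,7) = 6435.
Selections missing a whole group: no seniors → C(10,7) = 120; no juniors → C(12,7) = 792; no freshmen → C(8,7) = 8.
Add back selections omitting two groups (i.e. drawn from a single group): C(5,7) + C(3,7) + C(7,7) = 1.
By inclusion–exclusion: 6435 − 920 + 1 = 5516.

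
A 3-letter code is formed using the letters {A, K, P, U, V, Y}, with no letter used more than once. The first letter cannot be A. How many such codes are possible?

100

The first letter has 6−1 = 5 choices (anything except A).
The remaining 2 letters are filled from the other 5 symbols without repetition: 5 × 4 = 20.
Total: 5 × 20 = 100.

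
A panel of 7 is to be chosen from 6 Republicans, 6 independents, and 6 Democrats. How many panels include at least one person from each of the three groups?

Unrestricted: C(18,7) = 31824 ways to pick any 7 of the 18.
Subtract selections that omit an entire group: no Republicans → C(12,7) = 792; no independents → C(12,7) = 792; no Democrats → C(12,7) = 792.
Add back selections omitting two groups (i.e. drawn from a single group): C(6,7) + C(6,7) + C(6,7) = 0.
By inclusion–exclusion: 31824 − 2376 + 0 = 29448.

29448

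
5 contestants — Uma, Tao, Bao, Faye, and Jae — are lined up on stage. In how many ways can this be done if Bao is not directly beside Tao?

Of the 5! = 120 arrangements, those with Bao and Tao adjacent number 2 × 4! = 48 (treat the pair as a block with 2 internal orders).
So 120 − 48 = 72 arrangements keep them apart.

72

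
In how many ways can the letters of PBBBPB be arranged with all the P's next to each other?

Treat the 2 copies of P as a single block. The multiset to arrange is then {PP, B, B, B, B}, 5 items in all.
That gives (5)!/(4!) = 5 arrangements.

5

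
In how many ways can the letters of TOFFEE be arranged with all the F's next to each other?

Treat the 2 copies of F as a single block. The multiset to arrange is then {FF, E, E, O, T}, 5 items in all.
That gives (5)!/(2!) = 60 arrangements.

60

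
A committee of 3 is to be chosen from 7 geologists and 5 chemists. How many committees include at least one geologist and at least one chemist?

175

With no constraint there are C(12,3) = 220 possible selections.
Selections missing a whole group: no geologists → C(5,3) = 10; no chemists → C(7,3) = 35.
Both groups omitted at once is impossible, so 220 − 45 = 175.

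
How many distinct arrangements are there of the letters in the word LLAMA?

30

Letter multiplicities in LLAMA: A×2, L×2, M×1.
Dividing 5! = 120 by 2!·2! = 4 for the repeated letters gives 30.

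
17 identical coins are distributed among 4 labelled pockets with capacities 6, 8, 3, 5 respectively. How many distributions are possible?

52

By stars and bars, unrestricted non-negative solutions to x_1+…+x_4 = 17 number C(17+3,3) = 1140.
Subtract solutions that violate a single cap (substitute x_i' = x_i − (cap_i+1)): x_1 ≥ 7 gives C(13,3) = 286; x_2 ≥ 9 gives C(11,3) = 165; x_3 ≥ 4 gives C(16,3) = 560; x_4 ≥ 6 gives C(14,3) = 364. Together 1375.
Add back pairs where two caps are both exceeded: 4 + 84 + 35 + 35 + 10 + 120 = 288.
Subtract triples: 0 + 0 + 1 + 0 = 1.
By inclusion–exclusion the count is 1140 − 1375 + 288 − 1 = 52.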